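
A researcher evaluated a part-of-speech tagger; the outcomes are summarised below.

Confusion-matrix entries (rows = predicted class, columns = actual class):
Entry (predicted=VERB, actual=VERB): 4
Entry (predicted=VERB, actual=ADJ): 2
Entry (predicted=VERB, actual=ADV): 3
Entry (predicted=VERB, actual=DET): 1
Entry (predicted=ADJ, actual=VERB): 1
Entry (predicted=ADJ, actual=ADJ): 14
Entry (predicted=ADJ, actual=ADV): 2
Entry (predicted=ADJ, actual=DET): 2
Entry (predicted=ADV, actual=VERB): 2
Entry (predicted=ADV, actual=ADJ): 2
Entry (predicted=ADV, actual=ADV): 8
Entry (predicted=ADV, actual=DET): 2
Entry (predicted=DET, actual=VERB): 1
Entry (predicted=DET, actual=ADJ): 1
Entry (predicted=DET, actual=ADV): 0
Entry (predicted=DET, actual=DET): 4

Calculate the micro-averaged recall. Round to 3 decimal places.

0.612

Micro-averaging pools counts across classes: ΣTP=30, ΣFP=19, ΣFN=19.
Micro-recall = TP/(TP+FN) on pooled counts = 0.612 (equals overall accuracy in single-label multiclass).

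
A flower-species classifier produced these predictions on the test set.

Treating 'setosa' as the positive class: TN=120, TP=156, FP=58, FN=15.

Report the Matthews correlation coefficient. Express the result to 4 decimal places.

MCC = (TP·TN − FP·FN) / √((TP+FP)(TP+FN)(TN+FP)(TN+FN))
Numerator = 156·120 − 58·15 = 17850
Denominator = √(214·171·178·135) = √879353820 = 29653.9006
MCC = 17850 / 29653.9006 = 0.6019

0.6019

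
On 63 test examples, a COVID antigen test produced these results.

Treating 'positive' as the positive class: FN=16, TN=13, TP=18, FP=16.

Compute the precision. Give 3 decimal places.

0.529

Precision = TP/(TP+FP) = 18/(18+16) = 18/34 = 0.529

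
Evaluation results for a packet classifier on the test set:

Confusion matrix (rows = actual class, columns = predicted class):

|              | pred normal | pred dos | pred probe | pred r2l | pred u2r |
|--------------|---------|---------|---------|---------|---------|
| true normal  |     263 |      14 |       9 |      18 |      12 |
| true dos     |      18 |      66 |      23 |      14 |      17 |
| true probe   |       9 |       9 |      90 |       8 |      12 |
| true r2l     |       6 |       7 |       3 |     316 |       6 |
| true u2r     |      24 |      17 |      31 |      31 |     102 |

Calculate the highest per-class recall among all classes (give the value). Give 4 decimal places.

0.9349

Per-class recall (TP/(TP+FN)):
  normal: TP=263, FN=14+9+18+12=53 → 263/316 = 0.83228
  dos: TP=66, FN=18+23+14+17=72 → 66/138 = 0.47826
  probe: TP=90, FN=9+9+8+12=38 → 90/128 = 0.70313
  r2l: TP=316, FN=6+7+3+6=22 → 316/338 = 0.93491
  u2r: TP=102, FN=24+17+31+31=103 → 102/205 = 0.49756
Highest is class 'r2l' with recall = 0.9349.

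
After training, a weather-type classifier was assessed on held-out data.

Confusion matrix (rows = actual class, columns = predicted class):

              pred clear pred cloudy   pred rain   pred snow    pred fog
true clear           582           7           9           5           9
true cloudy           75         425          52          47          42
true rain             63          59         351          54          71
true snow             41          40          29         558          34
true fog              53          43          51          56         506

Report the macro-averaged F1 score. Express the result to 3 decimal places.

0.737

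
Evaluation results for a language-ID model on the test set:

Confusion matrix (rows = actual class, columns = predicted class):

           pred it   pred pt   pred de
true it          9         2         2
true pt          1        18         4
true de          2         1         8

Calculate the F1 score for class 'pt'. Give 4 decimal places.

0.8182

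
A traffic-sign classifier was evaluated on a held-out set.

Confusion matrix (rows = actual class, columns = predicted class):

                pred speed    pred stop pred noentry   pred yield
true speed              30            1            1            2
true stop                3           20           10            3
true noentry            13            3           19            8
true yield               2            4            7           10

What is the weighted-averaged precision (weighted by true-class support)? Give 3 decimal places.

Per-class precision (TP/(TP+FP)):
  speed: TP=30, FP=3+13+2=18 → 30/48 = 0.6250
  stop: TP=20, FP=1+3+4=8 → 20/28 = 0.7143
  noentry: TP=19, FP=1+10+7=18 → 19/37 = 0.5135
  yield: TP=10, FP=2+3+8=13 → 10/23 = 0.4348
Weighted-precision = Σ (supportᵢ/N)·precisionᵢ with N=136: (34/136)·0.6250 + (36/136)·0.7143 + (43/136)·0.5135 + (23/136)·0.4348 = 0.581

0.581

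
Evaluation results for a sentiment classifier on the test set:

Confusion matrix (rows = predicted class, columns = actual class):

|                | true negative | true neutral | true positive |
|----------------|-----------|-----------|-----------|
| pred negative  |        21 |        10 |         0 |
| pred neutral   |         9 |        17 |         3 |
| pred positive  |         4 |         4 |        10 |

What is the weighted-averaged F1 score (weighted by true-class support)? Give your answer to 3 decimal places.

Per-class F1 score (2·TP/(2·TP+FP+FN)):
  negative: TP=21, FP=10+0=10, FN=9+4=13 → 42/65 = 0.6462
  neutral: TP=17, FP=9+3=12, FN=10+4=14 → 34/60 = 0.5667
  positive: TP=10, FP=4+4=8, FN=0+3=3 → 20/31 = 0.6452
Weighted-F1 score = Σ (supportᵢ/N)·F1 scoreᵢ with N=78: (34/78)·0.6462 + (31/78)·0.5667 + (13/78)·0.6452 = 0.614

0.614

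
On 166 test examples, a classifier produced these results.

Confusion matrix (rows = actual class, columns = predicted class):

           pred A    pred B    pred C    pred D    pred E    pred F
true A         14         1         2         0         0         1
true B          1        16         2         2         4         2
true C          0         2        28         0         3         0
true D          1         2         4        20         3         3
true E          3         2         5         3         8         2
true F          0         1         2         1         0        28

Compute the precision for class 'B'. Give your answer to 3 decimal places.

0.667

precision = TP/(TP+FP).
B: TP=16, FP=1+2+2+2+1=8 → 16/24 = 0.6667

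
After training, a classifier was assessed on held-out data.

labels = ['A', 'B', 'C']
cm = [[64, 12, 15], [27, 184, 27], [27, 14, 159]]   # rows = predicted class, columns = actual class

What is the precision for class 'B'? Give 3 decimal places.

0.773

precision = TP/(TP+FP).
B: TP=184, FP=27+27=54 → 184/238 = 0.7731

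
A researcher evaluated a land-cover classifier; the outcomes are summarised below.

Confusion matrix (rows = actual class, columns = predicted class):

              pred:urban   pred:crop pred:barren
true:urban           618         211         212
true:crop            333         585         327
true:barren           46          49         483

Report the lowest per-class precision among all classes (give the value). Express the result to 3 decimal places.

0.473

Per-class precision (TP/(TP+FP)):
  urban: TP=618, FP=333+46=379 → 618/997 = 0.6199
  crop: TP=585, FP=211+49=260 → 585/845 = 0.6923
  barren: TP=483, FP=212+327=539 → 483/1022 = 0.4726
Lowest is class 'barren' with precision = 0.473.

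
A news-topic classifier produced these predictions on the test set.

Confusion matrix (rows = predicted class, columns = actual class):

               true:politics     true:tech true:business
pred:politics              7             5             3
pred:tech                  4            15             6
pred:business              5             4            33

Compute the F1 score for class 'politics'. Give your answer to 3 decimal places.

Treat 'politics' as positive and all other classes as negative.
F1 score = 2·TP/(2·TP+FP+FN).
politics: TP=7, FP=5+3=8, FN=4+5=9 → 14/31 = 0.4516

0.452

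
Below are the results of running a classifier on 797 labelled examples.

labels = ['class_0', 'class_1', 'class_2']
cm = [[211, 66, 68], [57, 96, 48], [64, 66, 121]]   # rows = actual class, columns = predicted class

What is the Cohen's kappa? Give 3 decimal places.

0.292

Observed agreement pₒ = trace/N = 428/797 = 0.5370
Expected agreement pₑ = Σ (rowᵢ·colᵢ)/N² = (345·332 + 201·228 + 251·237)/797² = 0.3461
κ = (pₒ − pₑ)/(1 − pₑ) = (0.5370 − 0.3461)/(1 − 0.3461) = 0.292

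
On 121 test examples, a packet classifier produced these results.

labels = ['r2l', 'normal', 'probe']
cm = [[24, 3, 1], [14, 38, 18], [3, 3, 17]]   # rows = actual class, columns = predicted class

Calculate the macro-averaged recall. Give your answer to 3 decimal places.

Per-class recall (TP/(TP+FN)):
  r2l: TP=24, FN=3+1=4 → 24/28 = 0.8571
  normal: TP=38, FN=14+18=32 → 38/70 = 0.5429
  probe: TP=17, FN=3+3=6 → 17/23 = 0.7391
Macro-recall = mean = (0.8571 + 0.5429 + 0.7391) / 3 = 0.713

0.713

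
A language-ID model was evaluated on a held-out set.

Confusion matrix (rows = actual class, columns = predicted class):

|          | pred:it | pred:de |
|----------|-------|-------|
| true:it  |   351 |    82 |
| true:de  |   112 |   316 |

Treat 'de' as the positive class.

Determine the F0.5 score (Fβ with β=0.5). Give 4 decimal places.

0.7822

Fβ = (1+β²)·TP / ((1+β²)·TP + β²·FN + FP), with β²=1/4
= 1.25·316 / (1.25·316 + 0.25·112 + 82) = 0.7822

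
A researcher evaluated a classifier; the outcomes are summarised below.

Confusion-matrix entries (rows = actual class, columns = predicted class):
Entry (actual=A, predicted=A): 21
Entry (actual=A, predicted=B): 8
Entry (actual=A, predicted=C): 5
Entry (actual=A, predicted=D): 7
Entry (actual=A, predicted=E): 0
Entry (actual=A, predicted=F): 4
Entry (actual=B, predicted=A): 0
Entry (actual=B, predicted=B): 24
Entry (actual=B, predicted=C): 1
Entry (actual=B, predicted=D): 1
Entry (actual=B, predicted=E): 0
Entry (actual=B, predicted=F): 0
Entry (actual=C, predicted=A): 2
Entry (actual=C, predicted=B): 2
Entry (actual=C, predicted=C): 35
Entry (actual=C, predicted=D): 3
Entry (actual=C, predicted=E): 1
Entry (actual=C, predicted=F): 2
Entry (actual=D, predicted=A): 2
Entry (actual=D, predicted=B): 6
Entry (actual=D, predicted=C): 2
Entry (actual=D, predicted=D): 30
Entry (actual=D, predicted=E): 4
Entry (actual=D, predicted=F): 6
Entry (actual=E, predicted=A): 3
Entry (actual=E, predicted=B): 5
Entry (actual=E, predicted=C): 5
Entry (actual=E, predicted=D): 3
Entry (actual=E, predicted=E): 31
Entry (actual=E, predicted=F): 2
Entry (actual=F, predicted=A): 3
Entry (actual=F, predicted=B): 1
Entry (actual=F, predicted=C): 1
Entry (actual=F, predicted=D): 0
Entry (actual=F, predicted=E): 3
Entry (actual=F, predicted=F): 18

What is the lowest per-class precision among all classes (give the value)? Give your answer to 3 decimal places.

Per-class precision (TP/(TP+FP)):
  A: TP=21, FP=0+2+2+3+3=10 → 21/31 = 0.6774
  B: TP=24, FP=8+2+6+5+1=22 → 24/46 = 0.5217
  C: TP=35, FP=5+1+2+5+1=14 → 35/49 = 0.7143
  D: TP=30, FP=7+1+3+3+0=14 → 30/44 = 0.6818
  E: TP=31, FP=0+0+1+4+3=8 → 31/39 = 0.7949
  F: TP=18, FP=4+0+2+6+2=14 → 18/32 = 0.5625
Lowest is class 'B' with precision = 0.522.

0.522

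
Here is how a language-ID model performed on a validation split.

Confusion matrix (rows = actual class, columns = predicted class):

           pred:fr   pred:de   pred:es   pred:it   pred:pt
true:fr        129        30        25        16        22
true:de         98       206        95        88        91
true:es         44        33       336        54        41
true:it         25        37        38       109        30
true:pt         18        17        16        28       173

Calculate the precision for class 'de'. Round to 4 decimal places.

Take TP from the diagonal, FP from the rest of the 'de' prediction marginal, FN from the rest of the 'de' actual marginal.
precision = TP/(TP+FP).
de: TP=206, FP=30+33+37+17=117 → 206/323 = 0.63777

0.6378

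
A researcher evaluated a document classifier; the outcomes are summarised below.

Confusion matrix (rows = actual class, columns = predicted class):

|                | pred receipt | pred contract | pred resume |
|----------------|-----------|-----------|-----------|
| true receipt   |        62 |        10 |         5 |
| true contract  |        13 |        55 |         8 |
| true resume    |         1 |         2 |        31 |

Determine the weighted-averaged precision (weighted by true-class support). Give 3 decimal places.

Per-class precision (TP/(TP+FP)):
  receipt: TP=62, FP=13+1=14 → 62/76 = 0.8158
  contract: TP=55, FP=10+2=12 → 55/67 = 0.8209
  resume: TP=31, FP=5+8=13 → 31/44 = 0.7045
Weighted-precision = Σ (supportᵢ/N)·precisionᵢ with N=187: (77/187)·0.8158 + (76/187)·0.8209 + (34/187)·0.7045 = 0.798

0.798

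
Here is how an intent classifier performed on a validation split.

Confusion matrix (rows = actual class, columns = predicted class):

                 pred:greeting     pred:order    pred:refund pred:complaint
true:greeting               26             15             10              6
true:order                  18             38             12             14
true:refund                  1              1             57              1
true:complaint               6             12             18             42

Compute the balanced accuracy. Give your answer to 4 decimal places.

Balanced accuracy = mean of per-class recall.
  greeting: recall = 26/57 = 0.45614
  order: recall = 38/82 = 0.46341
  refund: recall = 57/60 = 0.95000
  complaint: recall = 42/78 = 0.53846
Mean = (0.45614 + 0.46341 + 0.95000 + 0.53846) / 4 = 0.6020

0.6020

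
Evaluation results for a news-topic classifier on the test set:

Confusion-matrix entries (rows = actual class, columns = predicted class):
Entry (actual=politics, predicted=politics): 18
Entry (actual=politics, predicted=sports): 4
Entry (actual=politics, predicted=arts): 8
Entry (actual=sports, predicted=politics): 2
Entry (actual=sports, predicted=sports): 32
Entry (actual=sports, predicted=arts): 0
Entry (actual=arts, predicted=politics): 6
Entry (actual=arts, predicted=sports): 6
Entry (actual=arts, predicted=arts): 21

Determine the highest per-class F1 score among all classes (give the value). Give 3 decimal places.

Per-class F1 score (2·TP/(2·TP+FP+FN)):
  politics: TP=18, FP=2+6=8, FN=4+8=12 → 36/56 = 0.6429
  sports: TP=32, FP=4+6=10, FN=2+0=2 → 64/76 = 0.8421
  arts: TP=21, FP=8+0=8, FN=6+6=12 → 42/62 = 0.6774
Highest is class 'sports' with F1 score = 0.842.

0.842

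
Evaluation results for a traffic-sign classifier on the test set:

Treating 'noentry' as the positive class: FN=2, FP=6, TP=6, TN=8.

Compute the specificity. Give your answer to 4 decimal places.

Specificity = TN/(TN+FP) = 8/(8+6) = 0.5714

0.5714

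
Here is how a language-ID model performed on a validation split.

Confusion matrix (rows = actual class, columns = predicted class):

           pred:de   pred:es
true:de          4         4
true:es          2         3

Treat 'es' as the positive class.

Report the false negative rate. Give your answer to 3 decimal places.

FNR = FN/(FN+TP) = 2/(2+3) = 0.400

0.400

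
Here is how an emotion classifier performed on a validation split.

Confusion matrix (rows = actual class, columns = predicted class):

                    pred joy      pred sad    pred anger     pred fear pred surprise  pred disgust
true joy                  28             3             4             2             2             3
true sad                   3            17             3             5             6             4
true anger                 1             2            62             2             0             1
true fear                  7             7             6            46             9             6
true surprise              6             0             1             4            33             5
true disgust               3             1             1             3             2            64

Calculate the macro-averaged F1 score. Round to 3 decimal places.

0.682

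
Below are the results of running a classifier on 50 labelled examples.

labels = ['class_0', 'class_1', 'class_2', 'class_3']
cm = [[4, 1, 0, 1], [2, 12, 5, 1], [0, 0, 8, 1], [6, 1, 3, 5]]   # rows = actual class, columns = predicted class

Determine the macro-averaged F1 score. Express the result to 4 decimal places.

0.5563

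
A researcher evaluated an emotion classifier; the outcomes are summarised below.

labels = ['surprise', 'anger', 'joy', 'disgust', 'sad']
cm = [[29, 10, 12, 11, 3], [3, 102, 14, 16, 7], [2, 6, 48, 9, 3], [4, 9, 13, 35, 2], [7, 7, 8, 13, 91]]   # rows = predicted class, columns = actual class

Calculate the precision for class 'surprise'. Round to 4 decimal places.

One-vs-rest for 'surprise': TP = diagonal; FP = other classes predicted 'surprise'; FN = 'surprise' predicted as other.
precision = TP/(TP+FP).
surprise: TP=29, FP=10+12+11+3=36 → 29/65 = 0.44615

0.4462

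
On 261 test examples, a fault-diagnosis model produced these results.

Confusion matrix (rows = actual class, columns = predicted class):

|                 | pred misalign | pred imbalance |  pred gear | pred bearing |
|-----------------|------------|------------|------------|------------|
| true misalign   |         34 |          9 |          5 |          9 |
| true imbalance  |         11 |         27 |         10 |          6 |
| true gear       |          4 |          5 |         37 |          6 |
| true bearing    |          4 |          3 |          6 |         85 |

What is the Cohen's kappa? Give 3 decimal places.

Observed agreement pₒ = trace/N = 183/261 = 0.7011
Expected agreement pₑ = Σ (rowᵢ·colᵢ)/N² = (57·53 + 54·44 + 52·58 + 98·106)/261² = 0.2760
κ = (pₒ − pₑ)/(1 − pₑ) = (0.7011 − 0.2760)/(1 − 0.2760) = 0.587

0.587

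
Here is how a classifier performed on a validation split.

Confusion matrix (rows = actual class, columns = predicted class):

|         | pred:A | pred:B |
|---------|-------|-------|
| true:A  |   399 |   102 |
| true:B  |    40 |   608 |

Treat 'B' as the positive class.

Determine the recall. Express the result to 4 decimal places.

0.9383

Recall = TP/(TP+FN) = 608/(608+40) = 608/648 = 0.9383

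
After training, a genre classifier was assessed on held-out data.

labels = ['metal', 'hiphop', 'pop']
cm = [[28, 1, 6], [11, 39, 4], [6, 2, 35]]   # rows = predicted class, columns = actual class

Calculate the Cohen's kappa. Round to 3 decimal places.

0.660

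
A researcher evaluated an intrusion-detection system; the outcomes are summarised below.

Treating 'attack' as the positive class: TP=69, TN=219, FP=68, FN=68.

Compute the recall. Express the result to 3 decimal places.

Recall = TP/(TP+FN) = 69/(69+68) = 69/137 = 0.504

0.504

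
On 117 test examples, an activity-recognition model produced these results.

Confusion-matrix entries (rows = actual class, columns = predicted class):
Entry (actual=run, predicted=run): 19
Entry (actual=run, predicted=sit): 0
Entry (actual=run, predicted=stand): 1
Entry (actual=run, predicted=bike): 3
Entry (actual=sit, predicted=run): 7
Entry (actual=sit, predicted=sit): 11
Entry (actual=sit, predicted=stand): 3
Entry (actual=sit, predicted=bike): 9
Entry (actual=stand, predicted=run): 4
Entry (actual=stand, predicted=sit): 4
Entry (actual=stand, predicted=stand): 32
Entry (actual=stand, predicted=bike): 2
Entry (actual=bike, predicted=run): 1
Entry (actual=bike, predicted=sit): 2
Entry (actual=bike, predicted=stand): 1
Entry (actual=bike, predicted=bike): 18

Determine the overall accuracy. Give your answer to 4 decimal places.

0.6838

Accuracy = trace / total = (19+11+32+18=80) / 117 = 80/117 = 0.6838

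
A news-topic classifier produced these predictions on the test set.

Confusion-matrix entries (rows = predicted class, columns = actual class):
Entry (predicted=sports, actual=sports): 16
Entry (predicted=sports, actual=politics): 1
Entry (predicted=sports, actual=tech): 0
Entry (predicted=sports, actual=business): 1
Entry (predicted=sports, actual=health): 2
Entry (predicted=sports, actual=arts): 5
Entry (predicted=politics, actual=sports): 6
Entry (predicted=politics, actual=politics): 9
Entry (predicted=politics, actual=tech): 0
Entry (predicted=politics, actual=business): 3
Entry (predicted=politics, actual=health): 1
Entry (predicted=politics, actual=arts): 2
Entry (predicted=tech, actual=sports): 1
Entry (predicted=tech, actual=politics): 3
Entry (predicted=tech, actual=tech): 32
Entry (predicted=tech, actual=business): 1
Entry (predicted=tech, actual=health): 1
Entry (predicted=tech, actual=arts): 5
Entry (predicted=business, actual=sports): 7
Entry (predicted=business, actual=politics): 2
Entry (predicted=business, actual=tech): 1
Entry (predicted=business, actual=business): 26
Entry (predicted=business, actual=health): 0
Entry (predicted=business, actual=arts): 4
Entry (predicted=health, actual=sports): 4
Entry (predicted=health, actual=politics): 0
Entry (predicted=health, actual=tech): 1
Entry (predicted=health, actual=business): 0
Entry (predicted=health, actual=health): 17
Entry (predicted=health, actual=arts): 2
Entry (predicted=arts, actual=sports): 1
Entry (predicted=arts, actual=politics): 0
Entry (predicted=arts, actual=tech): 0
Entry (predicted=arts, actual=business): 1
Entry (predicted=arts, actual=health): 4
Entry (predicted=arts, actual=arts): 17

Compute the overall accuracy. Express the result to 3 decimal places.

0.665

Accuracy = trace / total = (16+9+32+26+17+17=117) / 176 = 117/176 = 0.665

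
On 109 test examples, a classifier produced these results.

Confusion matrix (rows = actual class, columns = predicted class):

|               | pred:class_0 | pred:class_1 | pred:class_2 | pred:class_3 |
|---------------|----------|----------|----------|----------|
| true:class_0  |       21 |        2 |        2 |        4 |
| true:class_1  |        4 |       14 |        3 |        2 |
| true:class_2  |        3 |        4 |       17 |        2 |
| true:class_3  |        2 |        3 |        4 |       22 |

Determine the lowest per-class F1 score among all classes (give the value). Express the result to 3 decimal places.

Per-class F1 score (2·TP/(2·TP+FP+FN)):
  class_0: TP=21, FP=4+3+2=9, FN=2+2+4=8 → 42/59 = 0.7119
  class_1: TP=14, FP=2+4+3=9, FN=4+3+2=9 → 28/46 = 0.6087
  class_2: TP=17, FP=2+3+4=9, FN=3+4+2=9 → 34/52 = 0.6538
  class_3: TP=22, FP=4+2+2=8, FN=2+3+4=9 → 44/61 = 0.7213
Lowest is class 'class_1' with F1 score = 0.609.

0.609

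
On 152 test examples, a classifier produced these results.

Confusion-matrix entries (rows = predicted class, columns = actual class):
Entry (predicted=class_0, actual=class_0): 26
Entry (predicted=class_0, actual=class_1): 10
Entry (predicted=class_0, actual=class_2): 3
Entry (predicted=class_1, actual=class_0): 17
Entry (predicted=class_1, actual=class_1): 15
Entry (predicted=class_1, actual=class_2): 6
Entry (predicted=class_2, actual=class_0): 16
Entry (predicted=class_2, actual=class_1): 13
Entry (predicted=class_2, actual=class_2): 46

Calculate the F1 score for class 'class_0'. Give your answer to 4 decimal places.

0.5306

Treat 'class_0' as positive and all other classes as negative.
F1 score = 2·TP/(2·TP+FP+FN).
class_0: TP=26, FP=10+3=13, FN=17+16=33 → 52/98 = 0.53061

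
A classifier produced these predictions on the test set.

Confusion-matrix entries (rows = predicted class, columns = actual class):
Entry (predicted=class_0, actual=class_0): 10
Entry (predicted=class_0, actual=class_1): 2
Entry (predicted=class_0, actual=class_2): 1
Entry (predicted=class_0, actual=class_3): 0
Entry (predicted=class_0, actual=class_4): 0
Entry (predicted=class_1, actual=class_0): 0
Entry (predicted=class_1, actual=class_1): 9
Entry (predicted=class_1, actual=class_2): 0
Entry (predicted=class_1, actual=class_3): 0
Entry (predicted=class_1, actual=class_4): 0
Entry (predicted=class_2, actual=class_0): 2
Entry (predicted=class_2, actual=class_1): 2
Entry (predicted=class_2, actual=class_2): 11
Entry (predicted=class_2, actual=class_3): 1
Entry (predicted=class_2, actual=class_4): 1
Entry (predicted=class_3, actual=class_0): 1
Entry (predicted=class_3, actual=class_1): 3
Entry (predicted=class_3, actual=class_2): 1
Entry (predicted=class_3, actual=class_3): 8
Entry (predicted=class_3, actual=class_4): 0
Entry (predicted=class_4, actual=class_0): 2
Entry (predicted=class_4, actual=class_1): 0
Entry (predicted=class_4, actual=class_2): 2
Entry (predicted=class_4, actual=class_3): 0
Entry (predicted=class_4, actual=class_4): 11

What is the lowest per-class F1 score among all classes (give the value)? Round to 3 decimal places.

Per-class F1 score (2·TP/(2·TP+FP+FN)):
  class_0: TP=10, FP=2+1+0+0=3, FN=0+2+1+2=5 → 20/28 = 0.7143
  class_1: TP=9, FP=0+0+0+0=0, FN=2+2+3+0=7 → 18/25 = 0.7200
  class_2: TP=11, FP=2+2+1+1=6, FN=1+0+1+2=4 → 22/32 = 0.6875
  class_3: TP=8, FP=1+3+1+0=5, FN=0+0+1+0=1 → 16/22 = 0.7273
  class_4: TP=11, FP=2+0+2+0=4, FN=0+0+1+0=1 → 22/27 = 0.8148
Lowest is class 'class_2' with F1 score = 0.688.

0.688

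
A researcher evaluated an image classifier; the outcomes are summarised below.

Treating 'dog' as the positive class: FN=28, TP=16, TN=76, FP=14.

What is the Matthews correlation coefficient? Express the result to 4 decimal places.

MCC = (TP·TN − FP·FN) / √((TP+FP)(TP+FN)(TN+FP)(TN+FN))
Numerator = 16·76 − 14·28 = 824
Denominator = √(30·44·90·104) = √12355200 = 3514.9964
MCC = 824 / 3514.9964 = 0.2344

0.2344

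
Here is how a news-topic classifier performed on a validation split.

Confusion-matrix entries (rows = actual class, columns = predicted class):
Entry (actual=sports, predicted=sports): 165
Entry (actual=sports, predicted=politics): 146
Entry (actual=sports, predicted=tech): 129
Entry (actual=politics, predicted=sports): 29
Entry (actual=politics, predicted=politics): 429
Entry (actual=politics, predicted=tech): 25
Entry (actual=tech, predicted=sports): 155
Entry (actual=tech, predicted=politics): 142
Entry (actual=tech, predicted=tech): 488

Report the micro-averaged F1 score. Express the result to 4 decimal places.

Micro-averaging pools counts across classes: ΣTP=1082, ΣFP=626, ΣFN=626.
Micro-F1 score = 2·TP/(2·TP+FP+FN) on pooled counts = 0.6335 (equals overall accuracy in single-label multiclass).

0.6335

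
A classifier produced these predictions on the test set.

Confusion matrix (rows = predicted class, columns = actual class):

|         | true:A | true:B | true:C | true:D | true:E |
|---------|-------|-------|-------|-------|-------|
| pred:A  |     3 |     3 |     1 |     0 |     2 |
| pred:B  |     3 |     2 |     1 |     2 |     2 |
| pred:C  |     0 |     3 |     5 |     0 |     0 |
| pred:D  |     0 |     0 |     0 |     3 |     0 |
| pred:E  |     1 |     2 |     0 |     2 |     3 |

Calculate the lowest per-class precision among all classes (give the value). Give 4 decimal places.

Per-class precision (TP/(TP+FP)):
  A: TP=3, FP=3+1+0+2=6 → 3/9 = 0.33333
  B: TP=2, FP=3+1+2+2=8 → 2/10 = 0.20000
  C: TP=5, FP=0+3+0+0=3 → 5/8 = 0.62500
  D: TP=3, FP=0+0+0+0=0 → 3/3 = 1.00000
  E: TP=3, FP=1+2+0+2=5 → 3/8 = 0.37500
Lowest is class 'B' with precision = 0.2000.

0.2000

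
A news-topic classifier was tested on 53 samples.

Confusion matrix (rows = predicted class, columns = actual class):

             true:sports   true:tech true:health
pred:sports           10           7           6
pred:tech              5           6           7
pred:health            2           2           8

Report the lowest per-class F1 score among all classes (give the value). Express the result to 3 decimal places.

0.364

Per-class F1 score (2·TP/(2·TP+FP+FN)):
  sports: TP=10, FP=7+6=13, FN=5+2=7 → 20/40 = 0.5000
  tech: TP=6, FP=5+7=12, FN=7+2=9 → 12/33 = 0.3636
  health: TP=8, FP=2+2=4, FN=6+7=13 → 16/33 = 0.4848
Lowest is class 'tech' with F1 score = 0.364.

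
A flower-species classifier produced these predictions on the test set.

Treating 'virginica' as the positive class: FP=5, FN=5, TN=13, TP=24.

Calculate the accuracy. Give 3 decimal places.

Accuracy = (TP+TN)/N = (24+13)/47 = 0.787

0.787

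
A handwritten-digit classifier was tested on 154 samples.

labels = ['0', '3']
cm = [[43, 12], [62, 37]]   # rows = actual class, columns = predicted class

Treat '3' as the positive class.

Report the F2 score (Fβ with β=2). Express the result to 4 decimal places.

0.4157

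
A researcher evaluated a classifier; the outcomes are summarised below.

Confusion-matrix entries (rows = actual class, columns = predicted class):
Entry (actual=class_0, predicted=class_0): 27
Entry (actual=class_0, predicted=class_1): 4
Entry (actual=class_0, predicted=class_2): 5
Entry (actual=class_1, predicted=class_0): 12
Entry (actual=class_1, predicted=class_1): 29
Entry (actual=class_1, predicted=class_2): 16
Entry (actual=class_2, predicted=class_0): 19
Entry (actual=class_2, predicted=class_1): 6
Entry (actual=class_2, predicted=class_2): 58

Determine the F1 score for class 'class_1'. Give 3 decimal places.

0.604

F1 score = 2·TP/(2·TP+FP+FN).
class_1: TP=29, FP=4+6=10, FN=12+16=28 → 58/96 = 0.6042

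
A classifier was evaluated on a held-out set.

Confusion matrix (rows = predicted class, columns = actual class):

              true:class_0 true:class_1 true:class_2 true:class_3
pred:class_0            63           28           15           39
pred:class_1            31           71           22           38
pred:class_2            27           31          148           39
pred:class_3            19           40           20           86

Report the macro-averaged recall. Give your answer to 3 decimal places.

0.504

Per-class recall (TP/(TP+FN)):
  class_0: TP=63, FN=31+27+19=77 → 63/140 = 0.4500
  class_1: TP=71, FN=28+31+40=99 → 71/170 = 0.4176
  class_2: TP=148, FN=15+22+20=57 → 148/205 = 0.7220
  class_3: TP=86, FN=39+38+39=116 → 86/202 = 0.4257
Macro-recall = mean = (0.4500 + 0.4176 + 0.7220 + 0.4257) / 4 = 0.504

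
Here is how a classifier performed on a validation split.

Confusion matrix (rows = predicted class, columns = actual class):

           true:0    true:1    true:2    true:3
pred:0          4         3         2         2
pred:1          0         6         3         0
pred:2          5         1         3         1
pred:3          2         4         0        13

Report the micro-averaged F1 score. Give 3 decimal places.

0.531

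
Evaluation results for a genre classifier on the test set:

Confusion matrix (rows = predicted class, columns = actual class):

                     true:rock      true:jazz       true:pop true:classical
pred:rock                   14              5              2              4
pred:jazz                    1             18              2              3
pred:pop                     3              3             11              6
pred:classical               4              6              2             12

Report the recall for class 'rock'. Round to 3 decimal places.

Treat 'rock' as positive and all other classes as negative.
recall = TP/(TP+FN).
rock: TP=14, FN=1+3+4=8 → 14/22 = 0.6364

0.636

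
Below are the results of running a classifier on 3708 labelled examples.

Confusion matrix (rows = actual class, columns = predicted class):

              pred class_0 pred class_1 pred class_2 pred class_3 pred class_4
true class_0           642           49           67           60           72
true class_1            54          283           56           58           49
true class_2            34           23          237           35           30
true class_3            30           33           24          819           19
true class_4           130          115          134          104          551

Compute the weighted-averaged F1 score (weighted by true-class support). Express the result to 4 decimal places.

Per-class F1 score (2·TP/(2·TP+FP+FN)):
  class_0: TP=642, FP=54+34+30+130=248, FN=49+67+60+72=248 → 1284/1780 = 0.72135
  class_1: TP=283, FP=49+23+33+115=220, FN=54+56+58+49=217 → 566/1003 = 0.56431
  class_2: TP=237, FP=67+56+24+134=281, FN=34+23+35+30=122 → 474/877 = 0.54048
  class_3: TP=819, FP=60+58+35+104=257, FN=30+33+24+19=106 → 1638/2001 = 0.81859
  class_4: TP=551, FP=72+49+30+19=170, FN=130+115+134+104=483 → 1102/1755 = 0.62792
Weighted-F1 score = Σ (supportᵢ/N)·F1 scoreᵢ with N=3708: (890/3708)·0.72135 + (500/3708)·0.56431 + (359/3708)·0.54048 + (925/3708)·0.81859 + (1034/3708)·0.62792 = 0.6809

0.6809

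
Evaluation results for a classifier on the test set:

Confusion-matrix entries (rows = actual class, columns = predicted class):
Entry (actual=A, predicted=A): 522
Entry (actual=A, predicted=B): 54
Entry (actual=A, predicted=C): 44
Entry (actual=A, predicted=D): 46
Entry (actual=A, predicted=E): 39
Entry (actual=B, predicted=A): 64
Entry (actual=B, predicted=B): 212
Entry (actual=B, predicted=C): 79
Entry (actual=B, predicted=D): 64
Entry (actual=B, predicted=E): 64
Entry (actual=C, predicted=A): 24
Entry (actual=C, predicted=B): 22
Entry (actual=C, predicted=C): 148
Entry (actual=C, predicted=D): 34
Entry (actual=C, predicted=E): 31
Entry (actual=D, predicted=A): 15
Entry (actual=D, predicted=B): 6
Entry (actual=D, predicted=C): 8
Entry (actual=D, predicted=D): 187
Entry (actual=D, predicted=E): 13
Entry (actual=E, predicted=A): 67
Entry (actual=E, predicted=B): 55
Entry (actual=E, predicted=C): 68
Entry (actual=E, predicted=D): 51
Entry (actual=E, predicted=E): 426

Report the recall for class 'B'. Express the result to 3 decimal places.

Treat 'B' as positive and all other classes as negative.
recall = TP/(TP+FN).
B: TP=212, FN=64+79+64+64=271 → 212/483 = 0.4389

0.439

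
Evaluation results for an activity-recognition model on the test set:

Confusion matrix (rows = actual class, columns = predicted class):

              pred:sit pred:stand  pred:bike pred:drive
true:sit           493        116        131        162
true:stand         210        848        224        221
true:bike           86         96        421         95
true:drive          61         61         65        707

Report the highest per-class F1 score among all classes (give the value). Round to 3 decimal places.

Per-class F1 score (2·TP/(2·TP+FP+FN)):
  sit: TP=493, FP=210+86+61=357, FN=116+131+162=409 → 986/1752 = 0.5628
  stand: TP=848, FP=116+96+61=273, FN=210+224+221=655 → 1696/2624 = 0.6463
  bike: TP=421, FP=131+224+65=420, FN=86+96+95=277 → 842/1539 = 0.5471
  drive: TP=707, FP=162+221+95=478, FN=61+61+65=187 → 1414/2079 = 0.6801
Highest is class 'drive' with F1 score = 0.680.

0.680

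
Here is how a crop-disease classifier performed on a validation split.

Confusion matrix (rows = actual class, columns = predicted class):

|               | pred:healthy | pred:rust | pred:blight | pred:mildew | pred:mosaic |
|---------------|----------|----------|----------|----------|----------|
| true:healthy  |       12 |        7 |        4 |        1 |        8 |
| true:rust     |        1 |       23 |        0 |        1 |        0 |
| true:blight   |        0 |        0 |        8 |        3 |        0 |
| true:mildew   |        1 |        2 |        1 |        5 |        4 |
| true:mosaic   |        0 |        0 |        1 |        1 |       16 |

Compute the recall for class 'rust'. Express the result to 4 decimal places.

0.9200

Treat 'rust' as positive and all other classes as negative.
recall = TP/(TP+FN).
rust: TP=23, FN=1+0+1+0=2 → 23/25 = 0.92000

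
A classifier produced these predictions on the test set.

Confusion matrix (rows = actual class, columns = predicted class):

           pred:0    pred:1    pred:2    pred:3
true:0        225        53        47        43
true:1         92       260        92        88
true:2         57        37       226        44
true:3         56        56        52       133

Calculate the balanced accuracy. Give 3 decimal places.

0.542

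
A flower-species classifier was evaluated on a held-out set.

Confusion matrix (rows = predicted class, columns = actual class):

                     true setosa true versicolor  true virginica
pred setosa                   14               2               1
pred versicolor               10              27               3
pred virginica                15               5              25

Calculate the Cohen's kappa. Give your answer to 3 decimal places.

Observed agreement pₒ = trace/N = 66/102 = 0.6471
Expected agreement pₑ = Σ (rowᵢ·colᵢ)/N² = (39·17 + 34·40 + 29·45)/102² = 0.3199
κ = (pₒ − pₑ)/(1 − pₑ) = (0.6471 − 0.3199)/(1 − 0.3199) = 0.481

0.481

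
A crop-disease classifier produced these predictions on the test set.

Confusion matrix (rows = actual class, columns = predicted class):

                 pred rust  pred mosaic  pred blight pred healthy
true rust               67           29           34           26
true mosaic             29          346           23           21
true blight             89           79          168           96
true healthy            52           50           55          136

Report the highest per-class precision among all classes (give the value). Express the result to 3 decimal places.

Per-class precision (TP/(TP+FP)):
  rust: TP=67, FP=29+89+52=170 → 67/237 = 0.2827
  mosaic: TP=346, FP=29+79+50=158 → 346/504 = 0.6865
  blight: TP=168, FP=34+23+55=112 → 168/280 = 0.6000
  healthy: TP=136, FP=26+21+96=143 → 136/279 = 0.4875
Highest is class 'mosaic' with precision = 0.687.

0.687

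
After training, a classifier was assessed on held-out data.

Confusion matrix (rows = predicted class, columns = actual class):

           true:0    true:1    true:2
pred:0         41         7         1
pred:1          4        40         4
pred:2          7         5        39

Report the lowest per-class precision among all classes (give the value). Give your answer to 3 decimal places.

0.765

Per-class precision (TP/(TP+FP)):
  0: TP=41, FP=7+1=8 → 41/49 = 0.8367
  1: TP=40, FP=4+4=8 → 40/48 = 0.8333
  2: TP=39, FP=7+5=12 → 39/51 = 0.7647
Lowest is class '2' with precision = 0.765.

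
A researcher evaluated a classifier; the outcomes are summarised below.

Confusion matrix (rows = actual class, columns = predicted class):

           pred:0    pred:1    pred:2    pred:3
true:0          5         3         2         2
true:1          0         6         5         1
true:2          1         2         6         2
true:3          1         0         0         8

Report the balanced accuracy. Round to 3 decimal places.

Balanced accuracy = mean of per-class recall.
  0: recall = 5/12 = 0.4167
  1: recall = 6/12 = 0.5000
  2: recall = 6/11 = 0.5455
  3: recall = 8/9 = 0.8889
Mean = (0.4167 + 0.5000 + 0.5455 + 0.8889) / 4 = 0.588

0.588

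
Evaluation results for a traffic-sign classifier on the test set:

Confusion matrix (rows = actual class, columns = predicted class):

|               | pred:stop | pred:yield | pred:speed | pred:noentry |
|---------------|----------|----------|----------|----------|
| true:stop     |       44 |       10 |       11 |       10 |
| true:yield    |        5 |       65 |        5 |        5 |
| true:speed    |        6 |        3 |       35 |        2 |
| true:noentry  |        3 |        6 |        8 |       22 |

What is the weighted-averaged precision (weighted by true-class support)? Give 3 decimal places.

Per-class precision (TP/(TP+FP)):
  stop: TP=44, FP=5+6+3=14 → 44/58 = 0.7586
  yield: TP=65, FP=10+3+6=19 → 65/84 = 0.7738
  speed: TP=35, FP=11+5+8=24 → 35/59 = 0.5932
  noentry: TP=22, FP=10+5+2=17 → 22/39 = 0.5641
Weighted-precision = Σ (supportᵢ/N)·precisionᵢ with N=240: (75/240)·0.7586 + (80/240)·0.7738 + (46/240)·0.5932 + (39/240)·0.5641 = 0.700

0.700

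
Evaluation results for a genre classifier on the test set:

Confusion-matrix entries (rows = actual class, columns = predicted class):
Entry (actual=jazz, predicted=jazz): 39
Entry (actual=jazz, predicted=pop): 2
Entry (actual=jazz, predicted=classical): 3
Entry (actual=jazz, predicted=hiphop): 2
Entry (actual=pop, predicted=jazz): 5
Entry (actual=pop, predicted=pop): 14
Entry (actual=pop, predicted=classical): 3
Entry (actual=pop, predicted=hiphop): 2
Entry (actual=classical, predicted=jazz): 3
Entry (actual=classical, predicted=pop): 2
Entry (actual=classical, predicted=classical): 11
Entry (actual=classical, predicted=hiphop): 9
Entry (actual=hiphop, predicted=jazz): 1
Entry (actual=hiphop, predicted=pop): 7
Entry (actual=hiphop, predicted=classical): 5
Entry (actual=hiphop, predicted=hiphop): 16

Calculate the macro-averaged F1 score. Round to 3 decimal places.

0.605

Per-class F1 score (2·TP/(2·TP+FP+FN)):
  jazz: TP=39, FP=5+3+1=9, FN=2+3+2=7 → 78/94 = 0.8298
  pop: TP=14, FP=2+2+7=11, FN=5+3+2=10 → 28/49 = 0.5714
  classical: TP=11, FP=3+3+5=11, FN=3+2+9=14 → 22/47 = 0.4681
  hiphop: TP=16, FP=2+2+9=13, FN=1+7+5=13 → 32/58 = 0.5517
Macro-F1 score = mean = (0.8298 + 0.5714 + 0.4681 + 0.5517) / 4 = 0.605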